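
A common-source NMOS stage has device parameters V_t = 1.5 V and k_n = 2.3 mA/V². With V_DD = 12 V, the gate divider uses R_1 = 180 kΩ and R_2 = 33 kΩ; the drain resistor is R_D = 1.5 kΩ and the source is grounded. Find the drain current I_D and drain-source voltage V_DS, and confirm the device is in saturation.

V_G = V_DD·R_2/(R_1+R_2) = 12×33/213 = 1.86 V. With the source grounded, V_GS = V_G = 1.86 V.
Assume saturation: I_D = (k_n/2)(V_GS − V_t)² = (2.3/2)×(1.86 − 1.5)² = 1.15×0.359² = 0.148 mA.
V_DS = V_DD − I_D·R_D = 12 − 0.148×1.5 = 11.8 V.
Saturation requires V_DS ≥ V_GS − V_t = 0.359 V; 11.8 ≥ 0.359 ✓.

I_D ≈ 0.15 mA, V_DS ≈ 12 V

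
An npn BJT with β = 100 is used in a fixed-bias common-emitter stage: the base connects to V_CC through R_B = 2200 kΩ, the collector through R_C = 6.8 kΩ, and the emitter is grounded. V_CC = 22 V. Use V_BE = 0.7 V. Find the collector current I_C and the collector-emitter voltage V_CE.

Base loop: V_CC = I_B·R_B + V_BE, so I_B = (22 − 0.7)/2200 kΩ = 0.00968 mA.
In the active region I_C = β·I_B = 100 × 0.00968 = 0.968 mA.
Collector loop: V_CE = V_CC − I_C·R_C = 22 − 0.968×6.8 = 15.4 V.
Since V_CE = 15.4 V > V_CE(sat) ≈ 0.2 V, the transistor is in the active region as assumed.

I_C ≈ 0.97 mA, V_CE ≈ 15 V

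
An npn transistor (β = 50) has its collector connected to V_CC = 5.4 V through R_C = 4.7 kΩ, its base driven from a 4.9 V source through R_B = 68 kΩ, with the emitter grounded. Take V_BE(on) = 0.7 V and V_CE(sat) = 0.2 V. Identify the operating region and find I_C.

saturation; I_C ≈ 1.1 mA

Assume active: I_B = (4.9 − 0.7)/68 = 0.0618 mA, giving I_C = β·I_B = 3.09 mA.
But then V_CE = 5.4 − 3.09×4.7 = -9.11 V < V_CE(sat) = 0.2 V — impossible in the active region.
So the transistor is saturated. With V_CE = 0.2 V, I_C = (V_CC − 0.2)/R_C = 5.2/4.7 = 1.11 mA.
Check: β·I_B = 3.09 mA > I_C = 1.11 mA, confirming saturation.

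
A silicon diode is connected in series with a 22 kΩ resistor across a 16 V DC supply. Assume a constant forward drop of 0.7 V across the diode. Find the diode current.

I ≈ 0.7 mA

KVL around the loop: 16 = V_D + I·R = 0.7 + I × 22 kΩ.
So I = (16 − 0.7) / 22 kΩ = 15.3 / 22 = 0.695 mA.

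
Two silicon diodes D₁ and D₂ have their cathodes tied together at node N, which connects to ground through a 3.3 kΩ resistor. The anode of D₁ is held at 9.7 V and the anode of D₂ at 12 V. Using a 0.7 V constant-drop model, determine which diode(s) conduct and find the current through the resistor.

Assume both conduct. Then node N would need to be at both 9.7−0.7 = 9 V and 12−0.7 = 11.3 V, which is impossible.
Assume only D₂ conducts: V_N = 12 − 0.7 = 11.3 V, so I_R = 11.3/3.3 = 3.42 mA.
Check D₁: its anode-to-cathode voltage is 9.7 − 11.3 = -1.6 V < 0.7 V, so it is off. The assumption is consistent.

Only D₂ conducts; I_R ≈ 3.4 mA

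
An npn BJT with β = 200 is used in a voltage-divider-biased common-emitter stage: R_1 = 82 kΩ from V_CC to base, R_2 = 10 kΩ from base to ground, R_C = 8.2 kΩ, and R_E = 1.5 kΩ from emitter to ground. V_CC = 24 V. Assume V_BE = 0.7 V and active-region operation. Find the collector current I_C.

Thevenize the base divider: V_Th = V_CC·R_2/(R_1+R_2) = 24×10/92 = 2.61 V, R_Th = R_1‖R_2 = 8.91 kΩ.
Base-emitter loop: V_Th = I_B·R_Th + V_BE + (β+1)I_B·R_E, so I_B = (2.61 − 0.7) / (8.91 + 201×1.5) = 0.00615 mA.
I_C = β·I_B = 200×0.00615 = 1.23 mA, and I_E = (β+1)I_B = 1.24 mA.
V_CE = V_CC − I_C·R_C − I_E·R_E = 24 − 1.23×8.2 − 1.24×1.5 = 12.1 V.
V_CE = 12.1 V > 0.2 V confirms active-region operation.

I_C ≈ 1.2 mA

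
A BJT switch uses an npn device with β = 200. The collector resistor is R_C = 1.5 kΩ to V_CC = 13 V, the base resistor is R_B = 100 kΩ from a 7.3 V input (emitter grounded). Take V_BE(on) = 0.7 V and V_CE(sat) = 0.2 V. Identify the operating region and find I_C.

Assume active: I_B = (7.3 − 0.7)/100 = 0.066 mA, giving I_C = β·I_B = 13.2 mA.
But then V_CE = 13 − 13.2×1.5 = -6.8 V < V_CE(sat) = 0.2 V — impossible in the active region.
So the transistor is saturated. With V_CE = 0.2 V, I_C = (V_CC − 0.2)/R_C = 12.8/1.5 = 8.53 mA.
Check: β·I_B = 13.2 mA > I_C = 8.53 mA, confirming saturation.

saturation; I_C ≈ 8.5 mA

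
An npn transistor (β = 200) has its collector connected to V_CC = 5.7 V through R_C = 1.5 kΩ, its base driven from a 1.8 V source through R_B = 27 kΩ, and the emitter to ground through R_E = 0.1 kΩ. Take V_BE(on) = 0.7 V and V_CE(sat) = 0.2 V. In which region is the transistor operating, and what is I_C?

Assume active: I_B = (1.8 − 0.7)/(27 + 201×0.1) = 0.0234 mA, I_C = β·I_B = 4.67 mA.
Then V_CE = 5.7 − 4.67×1.5 − 4.69×0.1 = -1.78 V < 0.2 V — the active assumption fails.
Re-solve with V_CE = 0.2 V. KCL at the emitter: V_E/R_E = (V_BB−0.7−V_E)/R_B + (V_CC−0.2−V_E)/R_C, giving V_E = 0.346 V.
I_C = (V_CC − 0.2 − V_E)/R_C = (5.5 − 0.346)/1.5 = 3.44 mA.
Check: I_B = (1.1 − 0.346)/27 = 0.0279 mA, and β·I_B = 5.58 mA > I_C, confirming saturation.

saturation; I_C ≈ 3.4 mA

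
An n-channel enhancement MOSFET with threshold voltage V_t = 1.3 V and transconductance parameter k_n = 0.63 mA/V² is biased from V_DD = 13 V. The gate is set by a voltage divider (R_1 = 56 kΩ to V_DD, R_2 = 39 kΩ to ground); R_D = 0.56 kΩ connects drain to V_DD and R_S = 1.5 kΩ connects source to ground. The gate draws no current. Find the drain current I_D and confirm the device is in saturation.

I_D ≈ 1.3 mA

V_G = V_DD·R_2/(R_1+R_2) = 13×39/95 = 5.34 V.
Assume saturation: I_D = (k_n/2)(V_GS − V_t)² with V_GS = V_G − I_D·R_S = 5.34 − 1.5·I_D.
Substituting gives 0.709·I_D² − 4.81·I_D + 5.13 = 0, with roots I_D = 1.32 or 5.47 mA.
The root I_D = 5.47 mA gives V_GS = -2.87 V ≤ V_t, so take I_D = 1.32 mA.
Then V_GS = 3.35 V and V_DS = V_DD − I_D(R_D+R_S) = 13 − 1.32×2.06 = 10.3 V.
Saturation requires V_DS ≥ V_GS − V_t = 2.05 V; 10.3 ≥ 2.05 ✓.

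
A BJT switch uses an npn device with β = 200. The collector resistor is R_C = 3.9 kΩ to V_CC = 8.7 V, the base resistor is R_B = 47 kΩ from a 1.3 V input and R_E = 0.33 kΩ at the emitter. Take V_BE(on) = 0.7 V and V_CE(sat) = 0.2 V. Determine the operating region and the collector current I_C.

Assume active. Base-emitter loop: I_B = (V_BB − V_BE)/(R_B + (β+1)R_E) = (1.3 − 0.7)/(47 + 201×0.33) = 0.00529 mA.
I_C = β·I_B = 200×0.00529 = 1.06 mA.
V_CE = V_CC − I_C·R_C − I_E·R_E = 8.7 − 1.06×3.9 − 1.06×0.33 = 4.22 V > V_CE(sat), so the active-region assumption holds.

active; I_C ≈ 1.1 mA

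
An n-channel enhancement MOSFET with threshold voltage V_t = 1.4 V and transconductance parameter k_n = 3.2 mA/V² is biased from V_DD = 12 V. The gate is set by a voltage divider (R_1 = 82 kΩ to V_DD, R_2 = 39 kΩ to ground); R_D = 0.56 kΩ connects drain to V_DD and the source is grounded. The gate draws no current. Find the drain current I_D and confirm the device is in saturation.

V_G = V_DD·R_2/(R_1+R_2) = 12×39/121 = 3.87 V. With the source grounded, V_GS = V_G = 3.87 V.
Assume saturation: I_D = (k_n/2)(V_GS − V_t)² = (3.2/2)×(3.87 − 1.4)² = 1.6×2.47² = 9.74 mA.
V_DS = V_DD − I_D·R_D = 12 − 9.74×0.56 = 6.54 V.
Saturation requires V_DS ≥ V_GS − V_t = 2.47 V; 6.54 ≥ 2.47 ✓.

I_D ≈ 9.7 mA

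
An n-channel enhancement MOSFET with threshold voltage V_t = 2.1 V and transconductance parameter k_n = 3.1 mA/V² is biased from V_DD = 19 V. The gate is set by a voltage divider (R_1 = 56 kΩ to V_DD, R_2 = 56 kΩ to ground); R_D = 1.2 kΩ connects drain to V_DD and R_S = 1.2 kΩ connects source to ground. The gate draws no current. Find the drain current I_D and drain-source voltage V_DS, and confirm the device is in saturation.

V_G = V_DD·R_2/(R_1+R_2) = 19×56/112 = 9.5 V.
Assume saturation: I_D = (k_n/2)(V_GS − V_t)² with V_GS = V_G − I_D·R_S = 9.5 − 1.2·I_D.
Substituting gives 2.23·I_D² − 28.5·I_D + 84.9 = 0, with roots I_D = 4.71 or 8.07 mA.
The root I_D = 8.07 mA gives V_GS = -0.181 V ≤ V_t, so take I_D = 4.71 mA.
Then V_GS = 3.84 V and V_DS = V_DD − I_D(R_D+R_S) = 19 − 4.71×2.4 = 7.69 V.
Saturation requires V_DS ≥ V_GS − V_t = 1.74 V; 7.69 ≥ 1.74 ✓.

I_D ≈ 4.7 mA, V_DS ≈ 7.7 V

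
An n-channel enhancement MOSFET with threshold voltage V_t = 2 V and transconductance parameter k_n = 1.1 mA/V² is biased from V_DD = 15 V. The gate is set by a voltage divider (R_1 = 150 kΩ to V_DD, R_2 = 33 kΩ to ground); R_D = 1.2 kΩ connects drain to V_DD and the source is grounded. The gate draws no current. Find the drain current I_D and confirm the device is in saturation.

I_D ≈ 0.27 mA

V_G = V_DD·R_2/(R_1+R_2) = 15×33/183 = 2.7 V. With the source grounded, V_GS = V_G = 2.7 V.
Assume saturation: I_D = (k_n/2)(V_GS − V_t)² = (1.1/2)×(2.7 − 2)² = 0.55×0.705² = 0.273 mA.
V_DS = V_DD − I_D·R_D = 15 − 0.273×1.2 = 14.7 V.
Saturation requires V_DS ≥ V_GS − V_t = 0.705 V; 14.7 ≥ 0.705 ✓.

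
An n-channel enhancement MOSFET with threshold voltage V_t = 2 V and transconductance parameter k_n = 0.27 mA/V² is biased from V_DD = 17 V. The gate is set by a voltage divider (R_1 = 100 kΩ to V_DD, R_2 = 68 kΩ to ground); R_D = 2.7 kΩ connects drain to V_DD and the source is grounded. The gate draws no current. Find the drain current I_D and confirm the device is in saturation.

I_D ≈ 3.2 mA

V_G = V_DD·R_2/(R_1+R_2) = 17×68/168 = 6.88 V. With the source grounded, V_GS = V_G = 6.88 V.
Assume saturation: I_D = (k_n/2)(V_GS − V_t)² = (0.27/2)×(6.88 − 2)² = 0.135×4.88² = 3.22 mA.
V_DS = V_DD − I_D·R_D = 17 − 3.22×2.7 = 8.32 V.
Saturation requires V_DS ≥ V_GS − V_t = 4.88 V; 8.32 ≥ 4.88 ✓.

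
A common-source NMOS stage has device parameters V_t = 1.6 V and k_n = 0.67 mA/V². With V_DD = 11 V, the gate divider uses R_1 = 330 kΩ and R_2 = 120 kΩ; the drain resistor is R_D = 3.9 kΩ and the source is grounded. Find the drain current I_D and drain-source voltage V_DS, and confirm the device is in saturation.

V_G = V_DD·R_2/(R_1+R_2) = 11×120/450 = 2.93 V. With the source grounded, V_GS = V_G = 2.93 V.
Assume saturation: I_D = (k_n/2)(V_GS − V_t)² = (0.67/2)×(2.93 − 1.6)² = 0.335×1.33² = 0.596 mA.
V_DS = V_DD − I_D·R_D = 11 − 0.596×3.9 = 8.68 V.
Saturation requires V_DS ≥ V_GS − V_t = 1.33 V; 8.68 ≥ 1.33 ✓.

I_D ≈ 0.6 mA, V_DS ≈ 8.7 V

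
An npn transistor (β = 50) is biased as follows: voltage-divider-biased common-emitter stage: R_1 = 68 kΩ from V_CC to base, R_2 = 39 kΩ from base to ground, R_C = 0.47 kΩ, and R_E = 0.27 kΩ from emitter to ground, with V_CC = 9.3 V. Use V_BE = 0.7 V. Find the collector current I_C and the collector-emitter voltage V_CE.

I_C ≈ 3.5 mA, V_CE ≈ 6.7 V

Thevenize the base divider: V_Th = V_CC·R_2/(R_1+R_2) = 9.3×39/107 = 3.39 V, R_Th = R_1‖R_2 = 24.8 kΩ.
Base-emitter loop: V_Th = I_B·R_Th + V_BE + (β+1)I_B·R_E, so I_B = (3.39 − 0.7) / (24.8 + 51×0.27) = 0.0698 mA.
I_C = β·I_B = 50×0.0698 = 3.49 mA, and I_E = (β+1)I_B = 3.56 mA.
V_CE = V_CC − I_C·R_C − I_E·R_E = 9.3 − 3.49×0.47 − 3.56×0.27 = 6.7 V.
V_CE = 6.7 V > 0.2 V confirms active-region operation.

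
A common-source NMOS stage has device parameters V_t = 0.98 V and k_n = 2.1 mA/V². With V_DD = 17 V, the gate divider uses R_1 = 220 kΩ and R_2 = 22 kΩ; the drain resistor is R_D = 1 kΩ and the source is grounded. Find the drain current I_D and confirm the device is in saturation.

I_D ≈ 0.34 mA

V_G = V_DD·R_2/(R_1+R_2) = 17×22/242 = 1.55 V. With the source grounded, V_GS = V_G = 1.55 V.
Assume saturation: I_D = (k_n/2)(V_GS − V_t)² = (2.1/2)×(1.55 − 0.98)² = 1.05×0.565² = 0.336 mA.
V_DS = V_DD − I_D·R_D = 17 − 0.336×1 = 16.7 V.
Saturation requires V_DS ≥ V_GS − V_t = 0.565 V; 16.7 ≥ 0.565 ✓.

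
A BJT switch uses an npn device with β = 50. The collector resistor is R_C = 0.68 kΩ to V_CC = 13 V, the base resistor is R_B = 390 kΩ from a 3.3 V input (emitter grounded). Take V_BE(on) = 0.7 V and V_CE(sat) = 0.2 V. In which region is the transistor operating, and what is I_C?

Assume active. Base-emitter loop: I_B = (V_BB − V_BE)/R_B = (3.3 − 0.7)/390 = 0.00667 mA.
I_C = β·I_B = 50×0.00667 = 0.333 mA.
V_CE = V_CC − I_C·R_C = 13 − 0.333×0.68 = 12.8 V > V_CE(sat), so the active-region assumption holds.

active; I_C ≈ 0.33 mA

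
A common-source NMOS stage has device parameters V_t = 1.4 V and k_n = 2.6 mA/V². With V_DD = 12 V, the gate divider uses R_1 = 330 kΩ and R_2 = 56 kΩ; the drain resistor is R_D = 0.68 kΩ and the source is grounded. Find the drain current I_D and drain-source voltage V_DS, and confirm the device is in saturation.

I_D ≈ 0.15 mA, V_DS ≈ 12 V

V_G = V_DD·R_2/(R_1+R_2) = 12×56/386 = 1.74 V. With the source grounded, V_GS = V_G = 1.74 V.
Assume saturation: I_D = (k_n/2)(V_GS − V_t)² = (2.6/2)×(1.74 − 1.4)² = 1.3×0.341² = 0.151 mA.
V_DS = V_DD − I_D·R_D = 12 − 0.151×0.68 = 11.9 V.
Saturation requires V_DS ≥ V_GS − V_t = 0.341 V; 11.9 ≥ 0.341 ✓.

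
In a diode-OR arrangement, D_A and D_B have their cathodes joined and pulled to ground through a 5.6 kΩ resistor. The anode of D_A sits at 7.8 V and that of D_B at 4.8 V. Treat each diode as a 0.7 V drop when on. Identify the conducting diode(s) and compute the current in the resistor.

Assume both conduct. Then node N would need to be at both 7.8−0.7 = 7.1 V and 4.8−0.7 = 4.1 V, which is impossible.
Assume only D_A conducts: V_N = 7.8 − 0.7 = 7.1 V, so I_R = 7.1/5.6 = 1.27 mA.
Check D_B: its anode-to-cathode voltage is 4.8 − 7.1 = -2.3 V < 0.7 V, so it is off. The assumption is consistent.

Only D_A conducts; I_R ≈ 1.3 mA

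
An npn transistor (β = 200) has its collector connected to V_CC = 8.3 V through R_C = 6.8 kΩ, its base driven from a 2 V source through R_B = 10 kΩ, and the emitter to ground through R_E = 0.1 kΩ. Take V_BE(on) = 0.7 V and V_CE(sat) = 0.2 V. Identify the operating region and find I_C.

saturation; I_C ≈ 1.2 mA

Assume active: I_B = (2 − 0.7)/(10 + 201×0.1) = 0.0432 mA, I_C = β·I_B = 8.64 mA.
Then V_CE = 8.3 − 8.64×6.8 − 8.68×0.1 = -51.3 V < 0.2 V — the active assumption fails.
Re-solve with V_CE = 0.2 V. KCL at the emitter: V_E/R_E = (V_BB−0.7−V_E)/R_B + (V_CC−0.2−V_E)/R_C, giving V_E = 0.129 V.
I_C = (V_CC − 0.2 − V_E)/R_C = (8.1 − 0.129)/6.8 = 1.17 mA.
Check: I_B = (1.3 − 0.129)/10 = 0.117 mA, and β·I_B = 23.4 mA > I_C, confirming saturation.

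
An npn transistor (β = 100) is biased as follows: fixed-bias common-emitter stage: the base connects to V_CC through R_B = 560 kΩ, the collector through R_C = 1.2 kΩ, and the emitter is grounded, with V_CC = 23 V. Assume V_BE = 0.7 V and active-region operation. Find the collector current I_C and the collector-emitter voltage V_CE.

Base loop: V_CC = I_B·R_B + V_BE, so I_B = (23 − 0.7)/560 kΩ = 0.0398 mA.
In the active region I_C = β·I_B = 100 × 0.0398 = 3.98 mA.
Collector loop: V_CE = V_CC − I_C·R_C = 23 − 3.98×1.2 = 18.2 V.
Since V_CE = 18.2 V > V_CE(sat) ≈ 0.2 V, the transistor is in the active region as assumed.

I_C ≈ 4 mA, V_CE ≈ 18 V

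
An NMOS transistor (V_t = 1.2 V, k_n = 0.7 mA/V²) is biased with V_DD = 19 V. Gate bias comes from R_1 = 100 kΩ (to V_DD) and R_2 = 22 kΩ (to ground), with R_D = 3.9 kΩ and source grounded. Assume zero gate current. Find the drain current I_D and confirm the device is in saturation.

I_D ≈ 1.7 mA

V_G = V_DD·R_2/(R_1+R_2) = 19×22/122 = 3.43 V. With the source grounded, V_GS = V_G = 3.43 V.
Assume saturation: I_D = (k_n/2)(V_GS − V_t)² = (0.7/2)×(3.43 − 1.2)² = 0.35×2.23² = 1.73 mA.
V_DS = V_DD − I_D·R_D = 19 − 1.73×3.9 = 12.2 V.
Saturation requires V_DS ≥ V_GS − V_t = 2.23 V; 12.2 ≥ 2.23 ✓.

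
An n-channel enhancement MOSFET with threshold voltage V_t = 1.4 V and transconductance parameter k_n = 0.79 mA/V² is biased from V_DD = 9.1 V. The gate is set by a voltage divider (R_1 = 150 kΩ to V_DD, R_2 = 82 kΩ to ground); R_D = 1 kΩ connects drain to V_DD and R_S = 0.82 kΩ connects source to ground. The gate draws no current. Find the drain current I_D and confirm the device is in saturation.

V_G = V_DD·R_2/(R_1+R_2) = 9.1×82/232 = 3.22 V.
Assume saturation: I_D = (k_n/2)(V_GS − V_t)² with V_GS = V_G − I_D·R_S = 3.22 − 0.82·I_D.
Substituting gives 0.266·I_D² − 2.18·I_D + 1.3 = 0, with roots I_D = 0.65 or 7.54 mA.
The root I_D = 7.54 mA gives V_GS = -2.97 V ≤ V_t, so take I_D = 0.65 mA.
Then V_GS = 2.68 V and V_DS = V_DD − I_D(R_D+R_S) = 9.1 − 0.65×1.82 = 7.92 V.
Saturation requires V_DS ≥ V_GS − V_t = 1.28 V; 7.92 ≥ 1.28 ✓.

I_D ≈ 0.65 mA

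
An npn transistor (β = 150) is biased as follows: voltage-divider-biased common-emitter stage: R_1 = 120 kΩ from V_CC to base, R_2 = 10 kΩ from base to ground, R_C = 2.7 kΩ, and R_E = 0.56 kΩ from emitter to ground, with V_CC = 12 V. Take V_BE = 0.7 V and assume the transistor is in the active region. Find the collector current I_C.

I_C ≈ 0.36 mA

Thevenize the base divider: V_Th = V_CC·R_2/(R_1+R_2) = 12×10/130 = 0.923 V, R_Th = R_1‖R_2 = 9.23 kΩ.
Base-emitter loop: V_Th = I_B·R_Th + V_BE + (β+1)I_B·R_E, so I_B = (0.923 − 0.7) / (9.23 + 151×0.56) = 0.00238 mA.
I_C = β·I_B = 150×0.00238 = 0.357 mA, and I_E = (β+1)I_B = 0.359 mA.
V_CE = V_CC − I_C·R_C − I_E·R_E = 12 − 0.357×2.7 − 0.359×0.56 = 10.8 V.
V_CE = 10.8 V > 0.2 V confirms active-region operation.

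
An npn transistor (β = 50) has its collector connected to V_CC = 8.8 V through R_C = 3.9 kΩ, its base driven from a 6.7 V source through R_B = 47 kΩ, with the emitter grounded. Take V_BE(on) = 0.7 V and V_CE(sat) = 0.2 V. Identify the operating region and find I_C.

saturation; I_C ≈ 2.2 mA

Assume active: I_B = (6.7 − 0.7)/47 = 0.128 mA, giving I_C = β·I_B = 6.38 mA.
But then V_CE = 8.8 − 6.38×3.9 = -16.1 V < V_CE(sat) = 0.2 V — impossible in the active region.
So the transistor is saturated. With V_CE = 0.2 V, I_C = (V_CC − 0.2)/R_C = 8.6/3.9 = 2.21 mA.
Check: β·I_B = 6.38 mA > I_C = 2.21 mA, confirming saturation.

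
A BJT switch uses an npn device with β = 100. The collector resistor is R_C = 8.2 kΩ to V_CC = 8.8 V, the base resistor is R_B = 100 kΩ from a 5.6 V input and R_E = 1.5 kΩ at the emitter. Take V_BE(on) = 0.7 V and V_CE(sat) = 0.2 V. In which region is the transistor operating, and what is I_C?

saturation; I_C ≈ 0.88 mA

Assume active: I_B = (5.6 − 0.7)/(100 + 101×1.5) = 0.0195 mA, I_C = β·I_B = 1.95 mA.
Then V_CE = 8.8 − 1.95×8.2 − 1.97×1.5 = -10.1 V < 0.2 V — the active assumption fails.
Re-solve with V_CE = 0.2 V. KCL at the emitter: V_E/R_E = (V_BB−0.7−V_E)/R_B + (V_CC−0.2−V_E)/R_C, giving V_E = 1.37 V.
I_C = (V_CC − 0.2 − V_E)/R_C = (8.6 − 1.37)/8.2 = 0.881 mA.
Check: I_B = (4.9 − 1.37)/100 = 0.0353 mA, and β·I_B = 3.53 mA > I_C, confirming saturation.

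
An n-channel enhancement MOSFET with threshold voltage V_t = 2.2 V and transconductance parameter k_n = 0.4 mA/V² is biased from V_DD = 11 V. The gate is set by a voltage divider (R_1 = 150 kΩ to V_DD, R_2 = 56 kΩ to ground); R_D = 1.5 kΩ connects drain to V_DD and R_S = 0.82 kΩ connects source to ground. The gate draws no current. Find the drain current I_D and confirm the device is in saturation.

I_D ≈ 0.1 mA

V_G = V_DD·R_2/(R_1+R_2) = 11×56/206 = 2.99 V.
Assume saturation: I_D = (k_n/2)(V_GS − V_t)² with V_GS = V_G − I_D·R_S = 2.99 − 0.82·I_D.
Substituting gives 0.134·I_D² − 1.26·I_D + 0.125 = 0, with roots I_D = 0.1 or 9.26 mA.
The root I_D = 9.26 mA gives V_GS = -4.61 V ≤ V_t, so take I_D = 0.1 mA.
Then V_GS = 2.91 V and V_DS = V_DD − I_D(R_D+R_S) = 11 − 0.1×2.32 = 10.8 V.
Saturation requires V_DS ≥ V_GS − V_t = 0.708 V; 10.8 ≥ 0.708 ✓.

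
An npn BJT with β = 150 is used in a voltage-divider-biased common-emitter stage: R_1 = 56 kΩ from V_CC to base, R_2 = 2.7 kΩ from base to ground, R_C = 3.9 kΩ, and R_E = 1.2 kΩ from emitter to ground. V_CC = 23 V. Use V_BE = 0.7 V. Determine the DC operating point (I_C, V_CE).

Thevenize the base divider: V_Th = V_CC·R_2/(R_1+R_2) = 23×2.7/58.7 = 1.06 V, R_Th = R_1‖R_2 = 2.58 kΩ.
Base-emitter loop: V_Th = I_B·R_Th + V_BE + (β+1)I_B·R_E, so I_B = (1.06 − 0.7) / (2.58 + 151×1.2) = 0.00195 mA.
I_C = β·I_B = 150×0.00195 = 0.292 mA, and I_E = (β+1)I_B = 0.294 mA.
V_CE = V_CC − I_C·R_C − I_E·R_E = 23 − 0.292×3.9 − 0.294×1.2 = 21.5 V.
V_CE = 21.5 V > 0.2 V confirms active-region operation.

I_C ≈ 0.29 mA, V_CE ≈ 22 V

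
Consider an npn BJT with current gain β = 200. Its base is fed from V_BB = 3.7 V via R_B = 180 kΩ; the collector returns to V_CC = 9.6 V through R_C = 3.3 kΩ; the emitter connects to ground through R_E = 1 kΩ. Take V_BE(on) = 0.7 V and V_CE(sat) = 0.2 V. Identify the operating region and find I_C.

Assume active. Base-emitter loop: I_B = (V_BB − V_BE)/(R_B + (β+1)R_E) = (3.7 − 0.7)/(180 + 201×1) = 0.00787 mA.
I_C = β·I_B = 200×0.00787 = 1.57 mA.
V_CE = V_CC − I_C·R_C − I_E·R_E = 9.6 − 1.57×3.3 − 1.58×1 = 2.82 V > V_CE(sat), so the active-region assumption holds.

active; I_C ≈ 1.6 mA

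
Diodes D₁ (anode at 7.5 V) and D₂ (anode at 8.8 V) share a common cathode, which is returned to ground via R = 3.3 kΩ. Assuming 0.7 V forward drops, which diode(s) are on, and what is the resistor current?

Only D₂ conducts; I_R ≈ 2.5 mA

Assume both conduct. Then node N would need to be at both 7.5−0.7 = 6.8 V and 8.8−0.7 = 8.1 V, which is impossible.
Assume only D₂ conducts: V_N = 8.8 − 0.7 = 8.1 V, so I_R = 8.1/3.3 = 2.45 mA.
Check D₁: its anode-to-cathode voltage is 7.5 − 8.1 = -0.6 V < 0.7 V, so it is off. The assumption is consistent.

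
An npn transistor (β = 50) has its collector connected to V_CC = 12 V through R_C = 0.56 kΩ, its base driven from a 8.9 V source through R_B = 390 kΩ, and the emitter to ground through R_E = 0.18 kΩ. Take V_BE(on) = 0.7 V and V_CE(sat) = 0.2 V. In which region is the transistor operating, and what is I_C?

Assume active. Base-emitter loop: I_B = (V_BB − V_BE)/(R_B + (β+1)R_E) = (8.9 − 0.7)/(390 + 51×0.18) = 0.0205 mA.
I_C = β·I_B = 50×0.0205 = 1.03 mA.
V_CE = V_CC − I_C·R_C − I_E·R_E = 12 − 1.03×0.56 − 1.05×0.18 = 11.2 V > V_CE(sat), so the active-region assumption holds.

active; I_C ≈ 1 mA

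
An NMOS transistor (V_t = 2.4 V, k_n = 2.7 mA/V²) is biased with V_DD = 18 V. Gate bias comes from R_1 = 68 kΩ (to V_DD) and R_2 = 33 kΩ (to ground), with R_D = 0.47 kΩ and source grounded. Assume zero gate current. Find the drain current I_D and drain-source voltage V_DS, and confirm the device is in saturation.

I_D ≈ 16 mA, V_DS ≈ 10 V

V_G = V_DD·R_2/(R_1+R_2) = 18×33/101 = 5.88 V. With the source grounded, V_GS = V_G = 5.88 V.
Assume saturation: I_D = (k_n/2)(V_GS − V_t)² = (2.7/2)×(5.88 − 2.4)² = 1.35×3.48² = 16.4 mA.
V_DS = V_DD − I_D·R_D = 18 − 16.4×0.47 = 10.3 V.
Saturation requires V_DS ≥ V_GS − V_t = 3.48 V; 10.3 ≥ 3.48 ✓.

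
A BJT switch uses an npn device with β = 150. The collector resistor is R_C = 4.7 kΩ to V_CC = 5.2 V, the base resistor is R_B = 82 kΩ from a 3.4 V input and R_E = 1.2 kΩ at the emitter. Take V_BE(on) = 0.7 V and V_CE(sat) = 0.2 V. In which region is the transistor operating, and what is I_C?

Assume active: I_B = (3.4 − 0.7)/(82 + 151×1.2) = 0.0103 mA, I_C = β·I_B = 1.54 mA.
Then V_CE = 5.2 − 1.54×4.7 − 1.55×1.2 = -3.89 V < 0.2 V — the active assumption fails.
Re-solve with V_CE = 0.2 V. KCL at the emitter: V_E/R_E = (V_BB−0.7−V_E)/R_B + (V_CC−0.2−V_E)/R_C, giving V_E = 1.04 V.
I_C = (V_CC − 0.2 − V_E)/R_C = (5 − 1.04)/4.7 = 0.843 mA.
Check: I_B = (2.7 − 1.04)/82 = 0.0203 mA, and β·I_B = 3.04 mA > I_C, confirming saturation.

saturation; I_C ≈ 0.84 mA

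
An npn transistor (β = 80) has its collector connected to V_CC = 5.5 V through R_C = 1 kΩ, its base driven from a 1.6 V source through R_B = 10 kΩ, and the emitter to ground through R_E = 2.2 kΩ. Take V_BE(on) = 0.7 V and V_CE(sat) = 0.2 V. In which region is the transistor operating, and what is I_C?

Assume active. Base-emitter loop: I_B = (V_BB − V_BE)/(R_B + (β+1)R_E) = (1.6 − 0.7)/(10 + 81×2.2) = 0.00478 mA.
I_C = β·I_B = 80×0.00478 = 0.383 mA.
V_CE = V_CC − I_C·R_C − I_E·R_E = 5.5 − 0.383×1 − 0.387×2.2 = 4.27 V > V_CE(sat), so the active-region assumption holds.

active; I_C ≈ 0.38 mA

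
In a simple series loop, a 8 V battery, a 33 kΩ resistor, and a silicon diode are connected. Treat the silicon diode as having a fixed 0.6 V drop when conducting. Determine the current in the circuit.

I ≈ 0.22 mA

KVL around the loop: 8 = V_D + I·R = 0.6 + I × 33 kΩ.
So I = (8 − 0.6) / 33 kΩ = 7.4 / 33 = 0.224 mA.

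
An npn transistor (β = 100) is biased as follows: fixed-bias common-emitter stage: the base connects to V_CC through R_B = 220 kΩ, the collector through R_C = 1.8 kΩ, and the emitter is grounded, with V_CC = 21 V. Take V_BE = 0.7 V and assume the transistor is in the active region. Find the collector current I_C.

Base loop: V_CC = I_B·R_B + V_BE, so I_B = (21 − 0.7)/220 kΩ = 0.0923 mA.
In the active region I_C = β·I_B = 100 × 0.0923 = 9.23 mA.
Collector loop: V_CE = V_CC − I_C·R_C = 21 − 9.23×1.8 = 4.39 V.
Since V_CE = 4.39 V > V_CE(sat) ≈ 0.2 V, the transistor is in the active region as assumed.

I_C ≈ 9.2 mA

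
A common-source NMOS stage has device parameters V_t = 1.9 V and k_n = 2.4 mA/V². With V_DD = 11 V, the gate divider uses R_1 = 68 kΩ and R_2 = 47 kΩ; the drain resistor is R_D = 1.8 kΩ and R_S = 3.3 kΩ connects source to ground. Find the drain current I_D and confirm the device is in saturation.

V_G = V_DD·R_2/(R_1+R_2) = 11×47/115 = 4.5 V.
Assume saturation: I_D = (k_n/2)(V_GS − V_t)² with V_GS = V_G − I_D·R_S = 4.5 − 3.3·I_D.
Substituting gives 13.1·I_D² − 21.6·I_D + 8.08 = 0, with roots I_D = 0.577 or 1.07 mA.
The root I_D = 1.07 mA gives V_GS = 0.954 V ≤ V_t, so take I_D = 0.577 mA.
Then V_GS = 2.59 V and V_DS = V_DD − I_D(R_D+R_S) = 11 − 0.577×5.1 = 8.06 V.
Saturation requires V_DS ≥ V_GS − V_t = 0.693 V; 8.06 ≥ 0.693 ✓.

I_D ≈ 0.58 mA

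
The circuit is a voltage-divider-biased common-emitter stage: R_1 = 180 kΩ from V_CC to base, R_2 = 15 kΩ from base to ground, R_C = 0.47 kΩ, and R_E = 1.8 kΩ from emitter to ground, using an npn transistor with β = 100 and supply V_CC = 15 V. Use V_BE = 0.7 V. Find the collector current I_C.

I_C ≈ 0.23 mA

Thevenize the base divider: V_Th = V_CC·R_2/(R_1+R_2) = 15×15/195 = 1.15 V, R_Th = R_1‖R_2 = 13.8 kΩ.
Base-emitter loop: V_Th = I_B·R_Th + V_BE + (β+1)I_B·R_E, so I_B = (1.15 − 0.7) / (13.8 + 101×1.8) = 0.00232 mA.
I_C = β·I_B = 100×0.00232 = 0.232 mA, and I_E = (β+1)I_B = 0.234 mA.
V_CE = V_CC − I_C·R_C − I_E·R_E = 15 − 0.232×0.47 − 0.234×1.8 = 14.5 V.
V_CE = 14.5 V > 0.2 V confirms active-region operation.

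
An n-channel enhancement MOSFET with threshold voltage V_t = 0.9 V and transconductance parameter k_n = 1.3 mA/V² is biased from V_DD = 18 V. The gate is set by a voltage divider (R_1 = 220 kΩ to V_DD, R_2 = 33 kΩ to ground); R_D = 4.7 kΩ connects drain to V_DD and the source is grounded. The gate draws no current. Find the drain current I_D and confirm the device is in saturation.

I_D ≈ 1.4 mA

V_G = V_DD·R_2/(R_1+R_2) = 18×33/253 = 2.35 V. With the source grounded, V_GS = V_G = 2.35 V.
Assume saturation: I_D = (k_n/2)(V_GS − V_t)² = (1.3/2)×(2.35 − 0.9)² = 0.65×1.45² = 1.36 mA.
V_DS = V_DD − I_D·R_D = 18 − 1.36×4.7 = 11.6 V.
Saturation requires V_DS ≥ V_GS − V_t = 1.45 V; 11.6 ≥ 1.45 ✓.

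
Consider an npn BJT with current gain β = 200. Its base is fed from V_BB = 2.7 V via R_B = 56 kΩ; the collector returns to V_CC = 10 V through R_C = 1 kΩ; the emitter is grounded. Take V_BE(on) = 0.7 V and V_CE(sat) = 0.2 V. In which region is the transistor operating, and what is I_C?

active; I_C ≈ 7.1 mA

Assume active. Base-emitter loop: I_B = (V_BB − V_BE)/R_B = (2.7 − 0.7)/56 = 0.0357 mA.
I_C = β·I_B = 200×0.0357 = 7.14 mA.
V_CE = V_CC − I_C·R_C = 10 − 7.14×1 = 2.86 V > V_CE(sat), so the active-region assumption holds.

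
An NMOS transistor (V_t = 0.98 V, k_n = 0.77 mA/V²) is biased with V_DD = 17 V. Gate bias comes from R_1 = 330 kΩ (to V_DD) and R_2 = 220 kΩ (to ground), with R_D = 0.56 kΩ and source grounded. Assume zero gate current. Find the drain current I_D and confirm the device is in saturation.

I_D ≈ 13 mA

V_G = V_DD·R_2/(R_1+R_2) = 17×220/550 = 6.8 V. With the source grounded, V_GS = V_G = 6.8 V.
Assume saturation: I_D = (k_n/2)(V_GS − V_t)² = (0.77/2)×(6.8 − 0.98)² = 0.385×5.82² = 13 mA.
V_DS = V_DD − I_D·R_D = 17 − 13×0.56 = 9.7 V.
Saturation requires V_DS ≥ V_GS − V_t = 5.82 V; 9.7 ≥ 5.82 ✓.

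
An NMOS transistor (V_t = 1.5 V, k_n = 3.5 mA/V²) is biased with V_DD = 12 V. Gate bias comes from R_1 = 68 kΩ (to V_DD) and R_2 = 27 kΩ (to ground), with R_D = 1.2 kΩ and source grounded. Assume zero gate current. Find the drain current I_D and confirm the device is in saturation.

V_G = V_DD·R_2/(R_1+R_2) = 12×27/95 = 3.41 V. With the source grounded, V_GS = V_G = 3.41 V.
Assume saturation: I_D = (k_n/2)(V_GS − V_t)² = (3.5/2)×(3.41 − 1.5)² = 1.75×1.91² = 6.39 mA.
V_DS = V_DD − I_D·R_D = 12 − 6.39×1.2 = 4.33 V.
Saturation requires V_DS ≥ V_GS − V_t = 1.91 V; 4.33 ≥ 1.91 ✓.

I_D ≈ 6.4 mA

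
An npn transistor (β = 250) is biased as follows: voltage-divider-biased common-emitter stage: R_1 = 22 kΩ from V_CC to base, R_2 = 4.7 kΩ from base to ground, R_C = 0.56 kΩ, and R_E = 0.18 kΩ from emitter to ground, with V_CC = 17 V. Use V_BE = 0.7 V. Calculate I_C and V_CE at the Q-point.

I_C ≈ 12 mA, V_CE ≈ 8.3 V

Thevenize the base divider: V_Th = V_CC·R_2/(R_1+R_2) = 17×4.7/26.7 = 2.99 V, R_Th = R_1‖R_2 = 3.87 kΩ.
Base-emitter loop: V_Th = I_B·R_Th + V_BE + (β+1)I_B·R_E, so I_B = (2.99 − 0.7) / (3.87 + 251×0.18) = 0.0467 mA.
I_C = β·I_B = 250×0.0467 = 11.7 mA, and I_E = (β+1)I_B = 11.7 mA.
V_CE = V_CC − I_C·R_C − I_E·R_E = 17 − 11.7×0.56 − 11.7×0.18 = 8.35 V.
V_CE = 8.35 V > 0.2 V confirms active-region operation.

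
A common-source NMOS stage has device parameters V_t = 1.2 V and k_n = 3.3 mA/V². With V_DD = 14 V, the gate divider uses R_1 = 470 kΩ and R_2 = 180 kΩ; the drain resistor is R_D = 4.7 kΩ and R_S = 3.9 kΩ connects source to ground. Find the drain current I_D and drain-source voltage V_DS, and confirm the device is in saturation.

V_G = V_DD·R_2/(R_1+R_2) = 14×180/650 = 3.88 V.
Assume saturation: I_D = (k_n/2)(V_GS − V_t)² with V_GS = V_G − I_D·R_S = 3.88 − 3.9·I_D.
Substituting gives 25.1·I_D² − 35.5·I_D + 11.8 = 0, with roots I_D = 0.54 or 0.873 mA.
The root I_D = 0.873 mA gives V_GS = 0.473 V ≤ V_t, so take I_D = 0.54 mA.
Then V_GS = 1.77 V and V_DS = V_DD − I_D(R_D+R_S) = 14 − 0.54×8.6 = 9.36 V.
Saturation requires V_DS ≥ V_GS − V_t = 0.572 V; 9.36 ≥ 0.572 ✓.

I_D ≈ 0.54 mA, V_DS ≈ 9.4 V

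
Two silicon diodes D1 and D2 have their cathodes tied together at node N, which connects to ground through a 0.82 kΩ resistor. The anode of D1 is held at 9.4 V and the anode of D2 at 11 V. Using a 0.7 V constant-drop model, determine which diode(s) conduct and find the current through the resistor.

Assume both conduct. Then node N would need to be at both 9.4−0.7 = 8.7 V and 11−0.7 = 10.3 V, which is impossible.
Assume only D2 conducts: V_N = 11 − 0.7 = 10.3 V, so I_R = 10.3/0.82 = 12.6 mA.
Check D1: its anode-to-cathode voltage is 9.4 − 10.3 = -0.9 V < 0.7 V, so it is off. The assumption is consistent.

Only D2 conducts; I_R ≈ 13 mA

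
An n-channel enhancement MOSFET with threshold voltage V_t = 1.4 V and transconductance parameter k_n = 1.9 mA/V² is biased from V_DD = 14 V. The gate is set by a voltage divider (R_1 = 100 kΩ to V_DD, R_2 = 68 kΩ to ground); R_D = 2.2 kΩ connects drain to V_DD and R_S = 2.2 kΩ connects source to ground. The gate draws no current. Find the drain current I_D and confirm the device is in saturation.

I_D ≈ 1.4 mA

V_G = V_DD·R_2/(R_1+R_2) = 14×68/168 = 5.67 V.
Assume saturation: I_D = (k_n/2)(V_GS − V_t)² with V_GS = V_G − I_D·R_S = 5.67 − 2.2·I_D.
Substituting gives 4.6·I_D² − 18.8·I_D + 17.3 = 0, with roots I_D = 1.39 or 2.71 mA.
The root I_D = 2.71 mA gives V_GS = -0.288 V ≤ V_t, so take I_D = 1.39 mA.
Then V_GS = 2.61 V and V_DS = V_DD − I_D(R_D+R_S) = 14 − 1.39×4.4 = 7.89 V.
Saturation requires V_DS ≥ V_GS − V_t = 1.21 V; 7.89 ≥ 1.21 ✓.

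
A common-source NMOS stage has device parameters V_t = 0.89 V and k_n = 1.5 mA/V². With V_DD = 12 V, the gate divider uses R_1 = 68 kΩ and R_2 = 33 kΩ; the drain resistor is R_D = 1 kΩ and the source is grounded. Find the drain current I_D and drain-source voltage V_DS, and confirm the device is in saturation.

I_D ≈ 6.9 mA, V_DS ≈ 5.1 V

V_G = V_DD·R_2/(R_1+R_2) = 12×33/101 = 3.92 V. With the source grounded, V_GS = V_G = 3.92 V.
Assume saturation: I_D = (k_n/2)(V_GS − V_t)² = (1.5/2)×(3.92 − 0.89)² = 0.75×3.03² = 6.89 mA.
V_DS = V_DD − I_D·R_D = 12 − 6.89×1 = 5.11 V.
Saturation requires V_DS ≥ V_GS − V_t = 3.03 V; 5.11 ≥ 3.03 ✓.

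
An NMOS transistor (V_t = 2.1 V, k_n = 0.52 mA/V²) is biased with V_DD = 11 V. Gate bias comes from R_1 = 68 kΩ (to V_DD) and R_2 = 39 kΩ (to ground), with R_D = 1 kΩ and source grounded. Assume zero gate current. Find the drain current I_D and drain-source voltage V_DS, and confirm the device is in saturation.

V_G = V_DD·R_2/(R_1+R_2) = 11×39/107 = 4.01 V. With the source grounded, V_GS = V_G = 4.01 V.
Assume saturation: I_D = (k_n/2)(V_GS − V_t)² = (0.52/2)×(4.01 − 2.1)² = 0.26×1.91² = 0.948 mA.
V_DS = V_DD − I_D·R_D = 11 − 0.948×1 = 10.1 V.
Saturation requires V_DS ≥ V_GS − V_t = 1.91 V; 10.1 ≥ 1.91 ✓.

I_D ≈ 0.95 mA, V_DS ≈ 10 V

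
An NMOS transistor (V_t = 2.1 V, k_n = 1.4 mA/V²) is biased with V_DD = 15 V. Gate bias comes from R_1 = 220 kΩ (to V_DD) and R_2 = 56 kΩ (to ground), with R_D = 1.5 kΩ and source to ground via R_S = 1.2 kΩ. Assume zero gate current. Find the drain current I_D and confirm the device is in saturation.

V_G = V_DD·R_2/(R_1+R_2) = 15×56/276 = 3.04 V.
Assume saturation: I_D = (k_n/2)(V_GS − V_t)² with V_GS = V_G − I_D·R_S = 3.04 − 1.2·I_D.
Substituting gives 1.01·I_D² − 2.59·I_D + 0.623 = 0, with roots I_D = 0.269 or 2.3 mA.
The root I_D = 2.3 mA gives V_GS = 0.289 V ≤ V_t, so take I_D = 0.269 mA.
Then V_GS = 2.72 V and V_DS = V_DD − I_D(R_D+R_S) = 15 − 0.269×2.7 = 14.3 V.
Saturation requires V_DS ≥ V_GS − V_t = 0.62 V; 14.3 ≥ 0.62 ✓.

I_D ≈ 0.27 mA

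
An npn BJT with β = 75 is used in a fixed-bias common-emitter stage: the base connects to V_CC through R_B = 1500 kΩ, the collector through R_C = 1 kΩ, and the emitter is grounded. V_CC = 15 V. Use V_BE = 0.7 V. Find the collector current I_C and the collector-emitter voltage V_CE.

Base loop: V_CC = I_B·R_B + V_BE, so I_B = (15 − 0.7)/1500 kΩ = 0.00953 mA.
In the active region I_C = β·I_B = 75 × 0.00953 = 0.715 mA.
Collector loop: V_CE = V_CC − I_C·R_C = 15 − 0.715×1 = 14.3 V.
Since V_CE = 14.3 V > V_CE(sat) ≈ 0.2 V, the transistor is in the active region as assumed.

I_C ≈ 0.72 mA, V_CE ≈ 14 V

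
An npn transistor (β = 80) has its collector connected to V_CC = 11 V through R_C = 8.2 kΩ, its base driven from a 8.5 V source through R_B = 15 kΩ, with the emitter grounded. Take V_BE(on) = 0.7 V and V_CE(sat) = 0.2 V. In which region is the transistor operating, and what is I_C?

Assume active: I_B = (8.5 − 0.7)/15 = 0.52 mA, giving I_C = β·I_B = 41.6 mA.
But then V_CE = 11 − 41.6×8.2 = -330 V < V_CE(sat) = 0.2 V — impossible in the active region.
So the transistor is saturated. With V_CE = 0.2 V, I_C = (V_CC − 0.2)/R_C = 10.8/8.2 = 1.32 mA.
Check: β·I_B = 41.6 mA > I_C = 1.32 mA, confirming saturation.

saturation; I_C ≈ 1.3 mA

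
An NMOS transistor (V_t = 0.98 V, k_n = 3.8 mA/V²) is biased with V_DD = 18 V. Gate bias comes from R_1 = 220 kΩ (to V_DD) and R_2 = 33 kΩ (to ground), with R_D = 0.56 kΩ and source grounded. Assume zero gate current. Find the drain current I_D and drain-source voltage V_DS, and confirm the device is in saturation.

I_D ≈ 3.6 mA, V_DS ≈ 16 V

V_G = V_DD·R_2/(R_1+R_2) = 18×33/253 = 2.35 V. With the source grounded, V_GS = V_G = 2.35 V.
Assume saturation: I_D = (k_n/2)(V_GS − V_t)² = (3.8/2)×(2.35 − 0.98)² = 1.9×1.37² = 3.55 mA.
V_DS = V_DD − I_D·R_D = 18 − 3.55×0.56 = 16 V.
Saturation requires V_DS ≥ V_GS − V_t = 1.37 V; 16 ≥ 1.37 ✓.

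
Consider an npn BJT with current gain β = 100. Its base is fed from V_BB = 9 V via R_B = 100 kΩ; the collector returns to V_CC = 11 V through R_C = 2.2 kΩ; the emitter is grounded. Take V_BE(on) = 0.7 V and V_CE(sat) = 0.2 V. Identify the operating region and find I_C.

saturation; I_C ≈ 4.9 mA

Assume active: I_B = (9 − 0.7)/100 = 0.083 mA, giving I_C = β·I_B = 8.3 mA.
But then V_CE = 11 − 8.3×2.2 = -7.26 V < V_CE(sat) = 0.2 V — impossible in the active region.
So the transistor is saturated. With V_CE = 0.2 V, I_C = (V_CC − 0.2)/R_C = 10.8/2.2 = 4.91 mA.
Check: β·I_B = 8.3 mA > I_C = 4.91 mA, confirming saturation.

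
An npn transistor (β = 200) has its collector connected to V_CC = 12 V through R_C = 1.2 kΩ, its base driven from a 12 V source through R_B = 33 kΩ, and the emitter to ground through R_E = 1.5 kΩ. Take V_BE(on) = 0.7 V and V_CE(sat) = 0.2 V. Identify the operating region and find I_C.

Assume active: I_B = (12 − 0.7)/(33 + 201×1.5) = 0.0338 mA, I_C = β·I_B = 6.76 mA.
Then V_CE = 12 − 6.76×1.2 − 6.79×1.5 = -6.29 V < 0.2 V — the active assumption fails.
Re-solve with V_CE = 0.2 V. KCL at the emitter: V_E/R_E = (V_BB−0.7−V_E)/R_B + (V_CC−0.2−V_E)/R_C, giving V_E = 6.65 V.
I_C = (V_CC − 0.2 − V_E)/R_C = (11.8 − 6.65)/1.2 = 4.29 mA.
Check: I_B = (11.3 − 6.65)/33 = 0.141 mA, and β·I_B = 28.2 mA > I_C, confirming saturation.

saturation; I_C ≈ 4.3 mA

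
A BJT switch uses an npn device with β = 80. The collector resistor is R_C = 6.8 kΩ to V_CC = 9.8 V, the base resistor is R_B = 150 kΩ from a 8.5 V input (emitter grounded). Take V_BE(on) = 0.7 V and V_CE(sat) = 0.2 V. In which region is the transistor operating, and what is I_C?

saturation; I_C ≈ 1.4 mA

Assume active: I_B = (8.5 − 0.7)/150 = 0.052 mA, giving I_C = β·I_B = 4.16 mA.
But then V_CE = 9.8 − 4.16×6.8 = -18.5 V < V_CE(sat) = 0.2 V — impossible in the active region.
So the transistor is saturated. With V_CE = 0.2 V, I_C = (V_CC − 0.2)/R_C = 9.6/6.8 = 1.41 mA.
Check: β·I_B = 4.16 mA > I_C = 1.41 mA, confirming saturation.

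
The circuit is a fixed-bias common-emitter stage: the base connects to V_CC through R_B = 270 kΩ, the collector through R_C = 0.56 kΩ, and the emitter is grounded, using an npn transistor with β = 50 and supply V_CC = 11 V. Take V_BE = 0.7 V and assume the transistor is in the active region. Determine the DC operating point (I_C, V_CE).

I_C ≈ 1.9 mA, V_CE ≈ 9.9 V

Base loop: V_CC = I_B·R_B + V_BE, so I_B = (11 − 0.7)/270 kΩ = 0.0381 mA.
In the active region I_C = β·I_B = 50 × 0.0381 = 1.91 mA.
Collector loop: V_CE = V_CC − I_C·R_C = 11 − 1.91×0.56 = 9.93 V.
Since V_CE = 9.93 V > V_CE(sat) ≈ 0.2 V, the transistor is in the active region as assumed.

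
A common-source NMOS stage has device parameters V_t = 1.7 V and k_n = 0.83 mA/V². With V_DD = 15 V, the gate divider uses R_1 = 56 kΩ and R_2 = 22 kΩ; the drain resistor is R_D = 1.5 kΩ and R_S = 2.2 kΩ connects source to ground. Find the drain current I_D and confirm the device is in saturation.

V_G = V_DD·R_2/(R_1+R_2) = 15×22/78 = 4.23 V.
Assume saturation: I_D = (k_n/2)(V_GS − V_t)² with V_GS = V_G − I_D·R_S = 4.23 − 2.2·I_D.
Substituting gives 2.01·I_D² − 5.62·I_D + 2.66 = 0, with roots I_D = 0.603 or 2.2 mA.
The root I_D = 2.2 mA gives V_GS = -0.6 V ≤ V_t, so take I_D = 0.603 mA.
Then V_GS = 2.91 V and V_DS = V_DD − I_D(R_D+R_S) = 15 − 0.603×3.7 = 12.8 V.
Saturation requires V_DS ≥ V_GS − V_t = 1.21 V; 12.8 ≥ 1.21 ✓.

I_D ≈ 0.6 mA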